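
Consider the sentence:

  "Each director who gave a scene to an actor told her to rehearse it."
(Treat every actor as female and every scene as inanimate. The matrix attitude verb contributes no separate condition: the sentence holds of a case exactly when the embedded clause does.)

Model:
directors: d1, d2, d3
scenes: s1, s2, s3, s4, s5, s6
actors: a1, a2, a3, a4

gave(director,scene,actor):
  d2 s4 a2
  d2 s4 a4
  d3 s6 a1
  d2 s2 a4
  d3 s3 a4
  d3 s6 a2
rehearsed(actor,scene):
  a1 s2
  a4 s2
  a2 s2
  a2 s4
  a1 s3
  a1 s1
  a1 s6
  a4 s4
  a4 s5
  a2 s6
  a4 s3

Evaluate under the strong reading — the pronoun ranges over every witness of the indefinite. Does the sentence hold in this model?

"her" takes "an actor" as antecedent and "it" takes "a scene"; both are donkey pronouns co-varying with the restrictor.
Strong reading: for every (d,s,a) with gave(d,s,a), rehearsed(a,s).
Restrictor triples: (d2,s2,a4)→rehearsed(a4,s2) ✓  (d2,s4,a2)→rehearsed(a2,s4) ✓  (d2,s4,a4)→rehearsed(a4,s4) ✓  (d3,s3,a4)→rehearsed(a4,s3) ✓  (d3,s6,a1)→rehearsed(a1,s6) ✓  (d3,s6,a2)→rehearsed(a2,s6) ✓
Every restrictor triple satisfies the scope.

True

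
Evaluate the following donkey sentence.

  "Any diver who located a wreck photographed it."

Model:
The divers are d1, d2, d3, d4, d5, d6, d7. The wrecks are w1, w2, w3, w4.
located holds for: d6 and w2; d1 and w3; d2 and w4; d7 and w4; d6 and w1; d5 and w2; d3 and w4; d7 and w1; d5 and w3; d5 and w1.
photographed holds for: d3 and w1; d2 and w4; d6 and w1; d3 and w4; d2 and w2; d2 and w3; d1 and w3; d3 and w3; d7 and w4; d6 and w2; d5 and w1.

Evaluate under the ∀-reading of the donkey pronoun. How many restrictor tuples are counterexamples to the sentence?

"it" takes "a wreck" as antecedent — a donkey pronoun bound across the clause boundary.
Strong reading: for every (d,w) with located(d,w), photographed(d,w).
Restrictor pairs: (d1,w3) ✓  (d2,w4) ✓  (d3,w4) ✓  (d5,w1) ✓  (d5,w2) ✗  (d5,w3) ✗  (d6,w1) ✓  (d6,w2) ✓  (d7,w1) ✗  (d7,w4) ✓
Counterexamples (restrictor pairs failing the scope): 3.

3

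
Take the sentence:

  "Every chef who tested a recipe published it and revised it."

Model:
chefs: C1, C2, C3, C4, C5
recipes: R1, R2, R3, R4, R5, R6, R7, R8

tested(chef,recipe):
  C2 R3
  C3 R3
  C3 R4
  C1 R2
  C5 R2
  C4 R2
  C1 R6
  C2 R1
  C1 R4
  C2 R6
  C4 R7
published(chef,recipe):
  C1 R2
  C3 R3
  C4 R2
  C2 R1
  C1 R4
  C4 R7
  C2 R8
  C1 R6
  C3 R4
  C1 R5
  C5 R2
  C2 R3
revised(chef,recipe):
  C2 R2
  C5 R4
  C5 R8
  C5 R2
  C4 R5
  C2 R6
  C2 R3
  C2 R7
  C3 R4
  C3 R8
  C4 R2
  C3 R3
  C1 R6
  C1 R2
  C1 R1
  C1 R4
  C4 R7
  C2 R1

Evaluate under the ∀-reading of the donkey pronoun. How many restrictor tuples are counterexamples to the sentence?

1

"it" takes "a recipe" as antecedent — a donkey pronoun bound across the clause boundary.
Strong reading: for every (c,r) with tested(c,r), published(c,r) ∧ revised(c,r).
Restrictor pairs: (C1,R2) ✓  (C1,R4) ✓  (C1,R6) ✓  (C2,R1) ✓  (C2,R3) ✓  (C2,R6) ✗  (C3,R3) ✓  (C3,R4) ✓  (C4,R2) ✓  (C4,R7) ✓  (C5,R2) ✓
Counterexamples (restrictor pairs failing the scope): 1.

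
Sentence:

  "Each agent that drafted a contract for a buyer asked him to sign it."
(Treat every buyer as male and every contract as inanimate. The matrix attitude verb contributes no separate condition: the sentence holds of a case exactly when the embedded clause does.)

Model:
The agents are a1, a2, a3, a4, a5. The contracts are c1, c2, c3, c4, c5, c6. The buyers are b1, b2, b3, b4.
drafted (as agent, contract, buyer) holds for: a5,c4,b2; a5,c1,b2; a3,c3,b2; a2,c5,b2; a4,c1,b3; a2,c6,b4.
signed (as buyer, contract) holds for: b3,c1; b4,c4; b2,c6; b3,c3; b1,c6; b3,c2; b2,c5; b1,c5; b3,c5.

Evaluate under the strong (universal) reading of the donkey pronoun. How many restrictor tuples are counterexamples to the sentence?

4

"him" takes "a buyer" as antecedent and "it" takes "a contract"; both are donkey pronouns co-varying with the restrictor.
Strong reading: for every (a,c,b) with drafted(a,c,b), signed(b,c).
Restrictor triples: (a2,c5,b2)→signed(b2,c5) ✓  (a2,c6,b4)→signed(b4,c6) ✗  (a3,c3,b2)→signed(b2,c3) ✗  (a4,c1,b3)→signed(b3,c1) ✓  (a5,c1,b2)→signed(b2,c1) ✗  (a5,c4,b2)→signed(b2,c4) ✗
Counterexamples (restrictor triples failing the scope): 4.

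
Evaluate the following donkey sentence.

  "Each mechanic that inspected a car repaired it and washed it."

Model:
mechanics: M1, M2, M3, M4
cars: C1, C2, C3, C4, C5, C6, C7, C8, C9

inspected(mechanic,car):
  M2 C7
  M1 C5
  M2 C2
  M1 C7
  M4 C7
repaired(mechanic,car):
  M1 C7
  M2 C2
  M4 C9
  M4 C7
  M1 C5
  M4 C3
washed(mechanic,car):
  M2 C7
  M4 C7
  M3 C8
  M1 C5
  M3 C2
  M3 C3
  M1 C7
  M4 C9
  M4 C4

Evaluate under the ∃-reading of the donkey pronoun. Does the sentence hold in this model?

"it" takes "a car" as antecedent — a donkey pronoun bound across the clause boundary.
Weak reading: every mechanic m with some inspected-car has at least one inspected-car c such that repaired(m,c) ∧ washed(m,c).
Per mechanic: M1:✓  M2:✗  M4:✓
M2 has no witness among its inspected-cars.

False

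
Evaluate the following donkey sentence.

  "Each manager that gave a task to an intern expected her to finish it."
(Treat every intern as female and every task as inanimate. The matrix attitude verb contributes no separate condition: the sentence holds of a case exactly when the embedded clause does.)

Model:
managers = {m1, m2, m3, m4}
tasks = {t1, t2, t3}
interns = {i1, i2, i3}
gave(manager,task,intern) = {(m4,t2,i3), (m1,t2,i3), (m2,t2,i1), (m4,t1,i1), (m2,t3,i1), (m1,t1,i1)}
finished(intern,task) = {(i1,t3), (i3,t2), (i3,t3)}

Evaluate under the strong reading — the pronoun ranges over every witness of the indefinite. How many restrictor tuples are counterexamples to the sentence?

"her" takes "an intern" as antecedent and "it" takes "a task"; both are donkey pronouns co-varying with the restrictor.
Strong reading: for every (m,t,i) with gave(m,t,i), finished(i,t).
Restrictor triples: (m1,t1,i1)→finished(i1,t1) ✗  (m1,t2,i3)→finished(i3,t2) ✓  (m2,t2,i1)→finished(i1,t2) ✗  (m2,t3,i1)→finished(i1,t3) ✓  (m4,t1,i1)→finished(i1,t1) ✗  (m4,t2,i3)→finished(i3,t2) ✓
Counterexamples (restrictor triples failing the scope): 3.

3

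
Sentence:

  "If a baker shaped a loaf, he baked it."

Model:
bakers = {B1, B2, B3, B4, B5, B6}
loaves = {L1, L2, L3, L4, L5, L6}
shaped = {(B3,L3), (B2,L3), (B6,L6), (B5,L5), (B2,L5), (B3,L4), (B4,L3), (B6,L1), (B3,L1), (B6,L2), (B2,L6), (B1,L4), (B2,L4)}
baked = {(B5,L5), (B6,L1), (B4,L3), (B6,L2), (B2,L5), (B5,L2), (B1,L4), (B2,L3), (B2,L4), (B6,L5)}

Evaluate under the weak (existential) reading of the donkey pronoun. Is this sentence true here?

"it" takes "a loaf" as antecedent — a donkey pronoun bound across the clause boundary.
Weak reading: every baker b with some shaped-loaf has at least one shaped-loaf l such that baked(b,l).
Per baker: B1:✓  B2:✓  B3:✗  B4:✓  B5:✓  B6:✓
B3 has no witness among its shaped-loaves.

False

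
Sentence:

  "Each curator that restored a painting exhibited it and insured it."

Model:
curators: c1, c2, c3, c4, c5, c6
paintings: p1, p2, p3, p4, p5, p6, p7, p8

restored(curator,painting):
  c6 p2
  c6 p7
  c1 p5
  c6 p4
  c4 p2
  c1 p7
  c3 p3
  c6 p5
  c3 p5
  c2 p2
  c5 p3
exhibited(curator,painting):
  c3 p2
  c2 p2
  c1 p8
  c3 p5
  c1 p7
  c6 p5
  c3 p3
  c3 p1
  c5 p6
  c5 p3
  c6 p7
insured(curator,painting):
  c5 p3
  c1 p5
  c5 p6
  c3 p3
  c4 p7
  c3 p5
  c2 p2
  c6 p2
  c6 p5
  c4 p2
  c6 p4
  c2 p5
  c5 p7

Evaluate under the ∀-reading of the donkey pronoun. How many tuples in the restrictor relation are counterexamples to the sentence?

"it" takes "a painting" as antecedent — a donkey pronoun bound across the clause boundary.
Strong reading: for every (c,p) with restored(c,p), exhibited(c,p) ∧ insured(c,p).
Restrictor pairs: (c1,p5) ✗  (c1,p7) ✗  (c2,p2) ✓  (c3,p3) ✓  (c3,p5) ✓  (c4,p2) ✗  (c5,p3) ✓  (c6,p2) ✗  (c6,p4) ✗  (c6,p5) ✓  (c6,p7) ✗
Counterexamples (restrictor pairs failing the scope): 6.

6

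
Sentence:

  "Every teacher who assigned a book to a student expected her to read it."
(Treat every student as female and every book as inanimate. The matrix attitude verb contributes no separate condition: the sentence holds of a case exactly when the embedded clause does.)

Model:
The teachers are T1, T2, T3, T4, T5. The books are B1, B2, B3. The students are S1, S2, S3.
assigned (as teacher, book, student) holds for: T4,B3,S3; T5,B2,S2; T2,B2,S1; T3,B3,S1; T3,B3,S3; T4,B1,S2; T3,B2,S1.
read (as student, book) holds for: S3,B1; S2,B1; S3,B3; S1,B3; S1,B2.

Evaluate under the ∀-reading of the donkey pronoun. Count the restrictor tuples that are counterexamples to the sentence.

1

"her" takes "a student" as antecedent and "it" takes "a book"; both are donkey pronouns co-varying with the restrictor.
Strong reading: for every (t,b,s) with assigned(t,b,s), read(s,b).
Restrictor triples: (T2,B2,S1)→read(S1,B2) ✓  (T3,B2,S1)→read(S1,B2) ✓  (T3,B3,S1)→read(S1,B3) ✓  (T3,B3,S3)→read(S3,B3) ✓  (T4,B1,S2)→read(S2,B1) ✓  (T4,B3,S3)→read(S3,B3) ✓  (T5,B2,S2)→read(S2,B2) ✗
Counterexamples (restrictor triples failing the scope): 1.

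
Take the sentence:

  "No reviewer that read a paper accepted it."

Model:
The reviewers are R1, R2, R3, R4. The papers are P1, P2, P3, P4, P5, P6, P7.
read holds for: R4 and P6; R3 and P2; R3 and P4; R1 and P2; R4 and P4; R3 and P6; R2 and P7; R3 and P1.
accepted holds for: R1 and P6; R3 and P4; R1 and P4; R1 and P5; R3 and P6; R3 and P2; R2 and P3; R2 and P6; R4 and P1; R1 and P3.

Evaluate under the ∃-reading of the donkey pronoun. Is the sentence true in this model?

"it" takes "a paper" as antecedent — a donkey pronoun bound across the clause boundary.
Truth condition: for no (r,p) with read(r,p) does accepted(r,p) hold.
Restrictor pairs — does the scope hold? (R1,P2):fails  (R2,P7):fails  (R3,P1):fails  (R3,P2):holds  (R3,P4):holds  (R3,P6):holds  (R4,P4):fails  (R4,P6):fails
Scope holds for 3 pair(s), so the sentence is false.

False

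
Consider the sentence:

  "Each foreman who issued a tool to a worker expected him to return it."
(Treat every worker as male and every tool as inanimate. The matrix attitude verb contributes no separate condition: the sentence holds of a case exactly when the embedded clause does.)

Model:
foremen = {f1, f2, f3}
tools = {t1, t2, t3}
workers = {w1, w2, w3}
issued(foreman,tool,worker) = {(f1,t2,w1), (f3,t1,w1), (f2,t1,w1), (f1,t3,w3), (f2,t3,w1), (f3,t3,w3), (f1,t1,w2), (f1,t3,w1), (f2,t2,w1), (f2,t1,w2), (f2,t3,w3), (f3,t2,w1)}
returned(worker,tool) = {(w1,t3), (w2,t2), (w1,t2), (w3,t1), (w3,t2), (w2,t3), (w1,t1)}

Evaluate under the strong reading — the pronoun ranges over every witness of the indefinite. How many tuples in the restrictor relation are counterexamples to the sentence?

5

"him" takes "a worker" as antecedent and "it" takes "a tool"; both are donkey pronouns co-varying with the restrictor.
Strong reading: for every (f,t,w) with issued(f,t,w), returned(w,t).
Restrictor triples: (f1,t1,w2)→returned(w2,t1) ✗  (f1,t2,w1)→returned(w1,t2) ✓  (f1,t3,w1)→returned(w1,t3) ✓  (f1,t3,w3)→returned(w3,t3) ✗  (f2,t1,w1)→returned(w1,t1) ✓  (f2,t1,w2)→returned(w2,t1) ✗  (f2,t2,w1)→returned(w1,t2) ✓  (f2,t3,w1)→returned(w1,t3) ✓  (f2,t3,w3)→returned(w3,t3) ✗  (f3,t1,w1)→returned(w1,t1) ✓  (f3,t2,w1)→returned(w1,t2) ✓  (f3,t3,w3)→returned(w3,t3) ✗
Counterexamples (restrictor triples failing the scope): 5.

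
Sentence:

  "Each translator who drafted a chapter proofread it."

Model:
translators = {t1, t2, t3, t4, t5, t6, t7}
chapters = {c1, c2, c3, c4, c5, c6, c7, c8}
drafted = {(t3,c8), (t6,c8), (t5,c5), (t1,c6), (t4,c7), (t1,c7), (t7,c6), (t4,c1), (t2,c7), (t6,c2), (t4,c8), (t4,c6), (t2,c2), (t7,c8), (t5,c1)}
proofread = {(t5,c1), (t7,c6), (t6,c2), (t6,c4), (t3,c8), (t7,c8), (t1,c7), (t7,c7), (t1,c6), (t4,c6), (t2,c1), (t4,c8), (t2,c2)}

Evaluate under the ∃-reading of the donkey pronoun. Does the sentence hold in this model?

"it" takes "a chapter" as antecedent — a donkey pronoun bound across the clause boundary.
Weak reading: every translator t with some drafted-chapter has at least one drafted-chapter c such that proofread(t,c).
Per translator: t1:✓  t2:✓  t3:✓  t4:✓  t5:✓  t6:✓  t7:✓
Every translator in the restrictor has a witness.

True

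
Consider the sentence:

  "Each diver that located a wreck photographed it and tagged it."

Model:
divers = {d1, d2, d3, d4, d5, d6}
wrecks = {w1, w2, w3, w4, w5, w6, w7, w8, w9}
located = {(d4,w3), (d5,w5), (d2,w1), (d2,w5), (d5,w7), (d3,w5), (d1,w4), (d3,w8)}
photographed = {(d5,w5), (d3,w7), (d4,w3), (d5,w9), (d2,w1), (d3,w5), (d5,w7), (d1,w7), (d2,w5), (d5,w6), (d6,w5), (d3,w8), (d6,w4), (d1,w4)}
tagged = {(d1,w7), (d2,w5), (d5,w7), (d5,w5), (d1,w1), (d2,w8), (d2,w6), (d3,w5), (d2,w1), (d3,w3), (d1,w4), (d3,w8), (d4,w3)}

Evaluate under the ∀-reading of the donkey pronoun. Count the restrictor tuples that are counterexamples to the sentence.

"it" takes "a wreck" as antecedent — a donkey pronoun bound across the clause boundary.
Strong reading: for every (d,w) with located(d,w), photographed(d,w) ∧ tagged(d,w).
Restrictor pairs: (d1,w4) ✓  (d2,w1) ✓  (d2,w5) ✓  (d3,w5) ✓  (d3,w8) ✓  (d4,w3) ✓  (d5,w5) ✓  (d5,w7) ✓
Counterexamples (restrictor pairs failing the scope): 0.

0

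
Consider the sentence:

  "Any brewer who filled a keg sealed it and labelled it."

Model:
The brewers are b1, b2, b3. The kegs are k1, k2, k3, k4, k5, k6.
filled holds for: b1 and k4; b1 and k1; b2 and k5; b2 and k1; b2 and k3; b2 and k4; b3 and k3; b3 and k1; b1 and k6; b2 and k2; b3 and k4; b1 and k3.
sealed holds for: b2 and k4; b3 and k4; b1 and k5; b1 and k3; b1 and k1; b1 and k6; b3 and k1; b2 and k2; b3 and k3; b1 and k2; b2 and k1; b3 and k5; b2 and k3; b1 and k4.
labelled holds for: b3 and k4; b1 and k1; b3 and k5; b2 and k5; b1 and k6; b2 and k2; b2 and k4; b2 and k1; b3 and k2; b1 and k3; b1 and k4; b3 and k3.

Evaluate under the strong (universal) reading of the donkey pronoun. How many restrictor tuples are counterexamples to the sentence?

"it" takes "a keg" as antecedent — a donkey pronoun bound across the clause boundary.
Strong reading: for every (b,k) with filled(b,k), sealed(b,k) ∧ labelled(b,k).
Restrictor pairs: (b1,k1) ✓  (b1,k3) ✓  (b1,k4) ✓  (b1,k6) ✓  (b2,k1) ✓  (b2,k2) ✓  (b2,k3) ✗  (b2,k4) ✓  (b2,k5) ✗  (b3,k1) ✗  (b3,k3) ✓  (b3,k4) ✓
Counterexamples (restrictor pairs failing the scope): 3.

3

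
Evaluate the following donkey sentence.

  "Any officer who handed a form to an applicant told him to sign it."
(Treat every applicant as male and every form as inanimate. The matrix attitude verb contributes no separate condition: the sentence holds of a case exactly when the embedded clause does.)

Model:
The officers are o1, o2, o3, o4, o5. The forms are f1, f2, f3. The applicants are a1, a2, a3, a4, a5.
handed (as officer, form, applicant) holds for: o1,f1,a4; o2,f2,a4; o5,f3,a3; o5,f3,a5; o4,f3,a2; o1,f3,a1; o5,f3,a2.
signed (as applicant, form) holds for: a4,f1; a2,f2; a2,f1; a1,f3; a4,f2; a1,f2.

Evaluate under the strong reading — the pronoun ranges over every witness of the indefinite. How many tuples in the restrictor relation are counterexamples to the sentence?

"him" takes "an applicant" as antecedent and "it" takes "a form"; both are donkey pronouns co-varying with the restrictor.
Strong reading: for every (o,f,a) with handed(o,f,a), signed(a,f).
Restrictor triples: (o1,f1,a4)→signed(a4,f1) ✓  (o1,f3,a1)→signed(a1,f3) ✓  (o2,f2,a4)→signed(a4,f2) ✓  (o4,f3,a2)→signed(a2,f3) ✗  (o5,f3,a2)→signed(a2,f3) ✗  (o5,f3,a3)→signed(a3,f3) ✗  (o5,f3,a5)→signed(a5,f3) ✗
Counterexamples (restrictor triples failing the scope): 4.

4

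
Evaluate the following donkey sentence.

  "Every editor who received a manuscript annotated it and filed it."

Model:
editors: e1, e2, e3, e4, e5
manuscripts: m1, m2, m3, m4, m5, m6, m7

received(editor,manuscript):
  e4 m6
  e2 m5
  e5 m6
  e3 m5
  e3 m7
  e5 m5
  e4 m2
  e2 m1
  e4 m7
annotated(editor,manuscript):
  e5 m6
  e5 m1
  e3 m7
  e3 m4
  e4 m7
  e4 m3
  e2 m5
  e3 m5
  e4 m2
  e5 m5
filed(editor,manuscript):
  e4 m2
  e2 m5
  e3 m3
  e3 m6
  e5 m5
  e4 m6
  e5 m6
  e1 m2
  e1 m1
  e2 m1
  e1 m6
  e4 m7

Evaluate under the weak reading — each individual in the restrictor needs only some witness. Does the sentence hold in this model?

"it" takes "a manuscript" as antecedent — a donkey pronoun bound across the clause boundary.
Weak reading: every editor e with some received-manuscript has at least one received-manuscript m such that annotated(e,m) ∧ filed(e,m).
Per editor: e2:✓  e3:✗  e4:✓  e5:✓
e3 has no witness among its received-manuscripts.

False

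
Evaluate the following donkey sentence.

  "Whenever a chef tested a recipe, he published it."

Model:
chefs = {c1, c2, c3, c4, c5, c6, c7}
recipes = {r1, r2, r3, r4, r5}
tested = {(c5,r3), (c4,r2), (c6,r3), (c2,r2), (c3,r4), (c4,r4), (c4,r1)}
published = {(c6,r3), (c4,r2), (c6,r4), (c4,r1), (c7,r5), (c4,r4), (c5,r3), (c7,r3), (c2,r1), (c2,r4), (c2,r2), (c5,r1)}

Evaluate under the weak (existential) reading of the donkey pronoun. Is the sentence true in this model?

"it" takes "a recipe" as antecedent — a donkey pronoun bound across the clause boundary.
Weak reading: every chef c with some tested-recipe has at least one tested-recipe r such that published(c,r).
Per chef: c2:✓  c3:✗  c4:✓  c5:✓  c6:✓
c3 has no witness among its tested-recipes.

False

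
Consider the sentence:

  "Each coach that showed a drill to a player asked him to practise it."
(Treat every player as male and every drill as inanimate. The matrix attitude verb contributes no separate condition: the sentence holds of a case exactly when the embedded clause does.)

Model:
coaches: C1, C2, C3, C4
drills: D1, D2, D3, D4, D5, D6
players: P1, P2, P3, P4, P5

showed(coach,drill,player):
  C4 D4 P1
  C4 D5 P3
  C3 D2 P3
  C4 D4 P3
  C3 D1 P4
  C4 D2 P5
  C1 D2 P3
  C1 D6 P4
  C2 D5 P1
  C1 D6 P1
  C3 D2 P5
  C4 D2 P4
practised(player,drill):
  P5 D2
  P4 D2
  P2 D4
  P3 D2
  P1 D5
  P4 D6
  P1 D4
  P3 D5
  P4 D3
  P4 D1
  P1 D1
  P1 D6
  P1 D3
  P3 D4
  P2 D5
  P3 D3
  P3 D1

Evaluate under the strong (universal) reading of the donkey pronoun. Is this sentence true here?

True

"him" takes "a player" as antecedent and "it" takes "a drill"; both are donkey pronouns co-varying with the restrictor.
Strong reading: for every (c,d,p) with showed(c,d,p), practised(p,d).
Restrictor triples: (C1,D2,P3)→practised(P3,D2) ✓  (C1,D6,P1)→practised(P1,D6) ✓  (C1,D6,P4)→practised(P4,D6) ✓  (C2,D5,P1)→practised(P1,D5) ✓  (C3,D1,P4)→practised(P4,D1) ✓  (C3,D2,P3)→practised(P3,D2) ✓  (C3,D2,P5)→practised(P5,D2) ✓  (C4,D2,P4)→practised(P4,D2) ✓  (C4,D2,P5)→practised(P5,D2) ✓  (C4,D4,P1)→practised(P1,D4) ✓  (C4,D4,P3)→practised(P3,D4) ✓  (C4,D5,P3)→practised(P3,D5) ✓
Every restrictor triple satisfies the scope.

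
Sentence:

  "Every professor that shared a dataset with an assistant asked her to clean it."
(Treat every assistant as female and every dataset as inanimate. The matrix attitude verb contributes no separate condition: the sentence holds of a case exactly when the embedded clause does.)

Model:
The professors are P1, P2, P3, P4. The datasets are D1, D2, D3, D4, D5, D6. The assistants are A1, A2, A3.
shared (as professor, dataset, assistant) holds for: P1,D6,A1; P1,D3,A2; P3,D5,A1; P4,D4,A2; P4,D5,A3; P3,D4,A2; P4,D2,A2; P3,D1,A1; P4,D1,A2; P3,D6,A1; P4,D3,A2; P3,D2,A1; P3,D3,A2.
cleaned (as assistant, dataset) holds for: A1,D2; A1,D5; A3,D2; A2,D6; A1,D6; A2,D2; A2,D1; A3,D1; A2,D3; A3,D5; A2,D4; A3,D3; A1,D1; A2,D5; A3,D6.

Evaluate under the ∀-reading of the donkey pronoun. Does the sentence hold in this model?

"her" takes "an assistant" as antecedent and "it" takes "a dataset"; both are donkey pronouns co-varying with the restrictor.
Strong reading: for every (p,d,a) with shared(p,d,a), cleaned(a,d).
Restrictor triples: (P1,D3,A2)→cleaned(A2,D3) ✓  (P1,D6,A1)→cleaned(A1,D6) ✓  (P3,D1,A1)→cleaned(A1,D1) ✓  (P3,D2,A1)→cleaned(A1,D2) ✓  (P3,D3,A2)→cleaned(A2,D3) ✓  (P3,D4,A2)→cleaned(A2,D4) ✓  (P3,D5,A1)→cleaned(A1,D5) ✓  (P3,D6,A1)→cleaned(A1,D6) ✓  (P4,D1,A2)→cleaned(A2,D1) ✓  (P4,D2,A2)→cleaned(A2,D2) ✓  (P4,D3,A2)→cleaned(A2,D3) ✓  (P4,D4,A2)→cleaned(A2,D4) ✓  (P4,D5,A3)→cleaned(A3,D5) ✓
Every restrictor triple satisfies the scope.

True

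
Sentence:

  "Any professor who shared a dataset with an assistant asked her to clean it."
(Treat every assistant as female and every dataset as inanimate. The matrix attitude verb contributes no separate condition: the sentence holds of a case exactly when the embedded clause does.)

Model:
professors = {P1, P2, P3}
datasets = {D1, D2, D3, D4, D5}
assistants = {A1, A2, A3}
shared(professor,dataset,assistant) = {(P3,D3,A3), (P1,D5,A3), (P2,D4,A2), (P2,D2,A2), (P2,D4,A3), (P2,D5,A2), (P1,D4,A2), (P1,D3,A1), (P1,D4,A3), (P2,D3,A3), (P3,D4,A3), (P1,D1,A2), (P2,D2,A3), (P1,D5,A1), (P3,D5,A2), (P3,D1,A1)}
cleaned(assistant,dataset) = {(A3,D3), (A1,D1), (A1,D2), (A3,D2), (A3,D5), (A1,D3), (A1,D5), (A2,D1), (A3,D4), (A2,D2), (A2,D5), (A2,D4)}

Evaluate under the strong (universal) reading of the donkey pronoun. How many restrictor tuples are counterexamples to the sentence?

0

"her" takes "an assistant" as antecedent and "it" takes "a dataset"; both are donkey pronouns co-varying with the restrictor.
Strong reading: for every (p,d,a) with shared(p,d,a), cleaned(a,d).
Restrictor triples: (P1,D1,A2)→cleaned(A2,D1) ✓  (P1,D3,A1)→cleaned(A1,D3) ✓  (P1,D4,A2)→cleaned(A2,D4) ✓  (P1,D4,A3)→cleaned(A3,D4) ✓  (P1,D5,A1)→cleaned(A1,D5) ✓  (P1,D5,A3)→cleaned(A3,D5) ✓  (P2,D2,A2)→cleaned(A2,D2) ✓  (P2,D2,A3)→cleaned(A3,D2) ✓  (P2,D3,A3)→cleaned(A3,D3) ✓  (P2,D4,A2)→cleaned(A2,D4) ✓  (P2,D4,A3)→cleaned(A3,D4) ✓  (P2,D5,A2)→cleaned(A2,D5) ✓  (P3,D1,A1)→cleaned(A1,D1) ✓  (P3,D3,A3)→cleaned(A3,D3) ✓  (P3,D4,A3)→cleaned(A3,D4) ✓  (P3,D5,A2)→cleaned(A2,D5) ✓
Counterexamples (restrictor triples failing the scope): 0.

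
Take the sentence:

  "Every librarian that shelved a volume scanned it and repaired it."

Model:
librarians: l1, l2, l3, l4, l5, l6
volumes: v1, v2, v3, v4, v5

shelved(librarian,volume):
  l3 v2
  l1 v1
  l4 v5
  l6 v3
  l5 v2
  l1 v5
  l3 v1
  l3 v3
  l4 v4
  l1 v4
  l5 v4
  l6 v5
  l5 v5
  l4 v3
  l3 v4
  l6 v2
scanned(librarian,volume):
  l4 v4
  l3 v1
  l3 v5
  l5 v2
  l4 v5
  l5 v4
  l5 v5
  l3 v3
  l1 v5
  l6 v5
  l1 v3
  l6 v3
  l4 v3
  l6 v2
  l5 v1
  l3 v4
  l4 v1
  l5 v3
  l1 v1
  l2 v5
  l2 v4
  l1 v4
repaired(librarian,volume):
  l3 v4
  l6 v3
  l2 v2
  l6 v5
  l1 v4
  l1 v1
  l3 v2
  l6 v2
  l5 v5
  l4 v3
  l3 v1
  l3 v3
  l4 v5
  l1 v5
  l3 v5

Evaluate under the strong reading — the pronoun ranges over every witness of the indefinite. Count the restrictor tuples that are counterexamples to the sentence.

"it" takes "a volume" as antecedent — a donkey pronoun bound across the clause boundary.
Strong reading: for every (l,v) with shelved(l,v), scanned(l,v) ∧ repaired(l,v).
Restrictor pairs: (l1,v1) ✓  (l1,v4) ✓  (l1,v5) ✓  (l3,v1) ✓  (l3,v2) ✗  (l3,v3) ✓  (l3,v4) ✓  (l4,v3) ✓  (l4,v4) ✗  (l4,v5) ✓  (l5,v2) ✗  (l5,v4) ✗  (l5,v5) ✓  (l6,v2) ✓  (l6,v3) ✓  (l6,v5) ✓
Counterexamples (restrictor pairs failing the scope): 4.

4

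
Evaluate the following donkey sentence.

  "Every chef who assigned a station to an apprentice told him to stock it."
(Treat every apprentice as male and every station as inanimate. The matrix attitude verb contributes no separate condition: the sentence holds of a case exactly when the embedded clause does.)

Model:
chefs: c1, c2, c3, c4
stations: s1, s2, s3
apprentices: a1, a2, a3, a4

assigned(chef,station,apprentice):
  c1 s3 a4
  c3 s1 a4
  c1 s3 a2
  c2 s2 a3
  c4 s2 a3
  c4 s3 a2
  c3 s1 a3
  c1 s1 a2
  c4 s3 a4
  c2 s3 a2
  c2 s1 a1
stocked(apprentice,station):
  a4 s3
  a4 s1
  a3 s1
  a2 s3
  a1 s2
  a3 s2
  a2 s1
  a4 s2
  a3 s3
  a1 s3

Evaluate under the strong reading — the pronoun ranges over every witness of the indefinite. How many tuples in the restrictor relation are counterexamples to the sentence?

1

"him" takes "an apprentice" as antecedent and "it" takes "a station"; both are donkey pronouns co-varying with the restrictor.
Strong reading: for every (c,s,a) with assigned(c,s,a), stocked(a,s).
Restrictor triples: (c1,s1,a2)→stocked(a2,s1) ✓  (c1,s3,a2)→stocked(a2,s3) ✓  (c1,s3,a4)→stocked(a4,s3) ✓  (c2,s1,a1)→stocked(a1,s1) ✗  (c2,s2,a3)→stocked(a3,s2) ✓  (c2,s3,a2)→stocked(a2,s3) ✓  (c3,s1,a3)→stocked(a3,s1) ✓  (c3,s1,a4)→stocked(a4,s1) ✓  (c4,s2,a3)→stocked(a3,s2) ✓  (c4,s3,a2)→stocked(a2,s3) ✓  (c4,s3,a4)→stocked(a4,s3) ✓
Counterexamples (restrictor triples failing the scope): 1.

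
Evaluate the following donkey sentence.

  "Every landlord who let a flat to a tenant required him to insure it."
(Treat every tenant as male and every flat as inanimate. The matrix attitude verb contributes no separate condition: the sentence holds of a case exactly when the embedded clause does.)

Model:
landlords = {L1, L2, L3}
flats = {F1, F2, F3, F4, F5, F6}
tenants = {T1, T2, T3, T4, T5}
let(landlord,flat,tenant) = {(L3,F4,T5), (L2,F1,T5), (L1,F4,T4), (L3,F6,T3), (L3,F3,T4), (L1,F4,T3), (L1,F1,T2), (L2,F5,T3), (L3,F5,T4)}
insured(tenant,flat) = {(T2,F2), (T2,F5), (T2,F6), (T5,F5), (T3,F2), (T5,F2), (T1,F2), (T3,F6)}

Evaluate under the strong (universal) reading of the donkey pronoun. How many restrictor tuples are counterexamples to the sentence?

8

"him" takes "a tenant" as antecedent and "it" takes "a flat"; both are donkey pronouns co-varying with the restrictor.
Strong reading: for every (l,f,t) with let(l,f,t), insured(t,f).
Restrictor triples: (L1,F1,T2)→insured(T2,F1) ✗  (L1,F4,T3)→insured(T3,F4) ✗  (L1,F4,T4)→insured(T4,F4) ✗  (L2,F1,T5)→insured(T5,F1) ✗  (L2,F5,T3)→insured(T3,F5) ✗  (L3,F3,T4)→insured(T4,F3) ✗  (L3,F4,T5)→insured(T5,F4) ✗  (L3,F5,T4)→insured(T4,F5) ✗  (L3,F6,T3)→insured(T3,F6) ✓
Counterexamples (restrictor triples failing the scope): 8.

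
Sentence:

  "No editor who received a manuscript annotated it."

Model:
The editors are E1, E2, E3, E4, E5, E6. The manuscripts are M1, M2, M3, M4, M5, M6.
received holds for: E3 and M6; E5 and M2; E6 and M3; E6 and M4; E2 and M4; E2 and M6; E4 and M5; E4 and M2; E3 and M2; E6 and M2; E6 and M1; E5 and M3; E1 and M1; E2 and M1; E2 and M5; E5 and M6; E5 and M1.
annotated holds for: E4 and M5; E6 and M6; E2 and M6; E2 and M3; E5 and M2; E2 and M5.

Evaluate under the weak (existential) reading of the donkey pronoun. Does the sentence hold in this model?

False

"it" takes "a manuscript" as antecedent — a donkey pronoun bound across the clause boundary.
Truth condition: for no (e,m) with received(e,m) does annotated(e,m) hold.
Restrictor pairs — does the scope hold? (E1,M1):fails  (E2,M1):fails  (E2,M4):fails  (E2,M5):holds  (E2,M6):holds  (E3,M2):fails  (E3,M6):fails  (E4,M2):fails  (E4,M5):holds  (E5,M1):fails  (E5,M2):holds  (E5,M3):fails  (E5,M6):fails  (E6,M1):fails  (E6,M2):fails  (E6,M3):fails  (E6,M4):fails
Scope holds for 4 pair(s), so the sentence is false.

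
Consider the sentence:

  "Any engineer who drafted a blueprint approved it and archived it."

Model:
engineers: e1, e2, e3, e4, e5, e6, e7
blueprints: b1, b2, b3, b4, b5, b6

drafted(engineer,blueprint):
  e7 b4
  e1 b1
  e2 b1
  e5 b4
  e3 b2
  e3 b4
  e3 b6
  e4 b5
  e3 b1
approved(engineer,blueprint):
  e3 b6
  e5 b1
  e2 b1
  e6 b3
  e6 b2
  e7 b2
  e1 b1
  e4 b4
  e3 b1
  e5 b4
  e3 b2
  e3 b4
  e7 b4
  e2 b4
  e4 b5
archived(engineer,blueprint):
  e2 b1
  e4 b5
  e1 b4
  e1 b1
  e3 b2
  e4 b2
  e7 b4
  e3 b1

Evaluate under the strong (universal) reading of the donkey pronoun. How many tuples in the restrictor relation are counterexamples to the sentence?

"it" takes "a blueprint" as antecedent — a donkey pronoun bound across the clause boundary.
Strong reading: for every (e,b) with drafted(e,b), approved(e,b) ∧ archived(e,b).
Restrictor pairs: (e1,b1) ✓  (e2,b1) ✓  (e3,b1) ✓  (e3,b2) ✓  (e3,b4) ✗  (e3,b6) ✗  (e4,b5) ✓  (e5,b4) ✗  (e7,b4) ✓
Counterexamples (restrictor pairs failing the scope): 3.

3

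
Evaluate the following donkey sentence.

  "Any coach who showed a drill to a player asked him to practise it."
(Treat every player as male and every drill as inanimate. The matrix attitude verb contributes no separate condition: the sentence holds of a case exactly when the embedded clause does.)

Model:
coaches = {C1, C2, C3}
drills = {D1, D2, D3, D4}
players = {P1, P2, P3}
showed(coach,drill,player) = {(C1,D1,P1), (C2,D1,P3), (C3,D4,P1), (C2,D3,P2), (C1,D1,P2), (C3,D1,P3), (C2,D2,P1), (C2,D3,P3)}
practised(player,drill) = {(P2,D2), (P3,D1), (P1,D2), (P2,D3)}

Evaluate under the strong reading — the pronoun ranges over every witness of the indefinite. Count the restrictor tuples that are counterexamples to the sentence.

"him" takes "a player" as antecedent and "it" takes "a drill"; both are donkey pronouns co-varying with the restrictor.
Strong reading: for every (c,d,p) with showed(c,d,p), practised(p,d).
Restrictor triples: (C1,D1,P1)→practised(P1,D1) ✗  (C1,D1,P2)→practised(P2,D1) ✗  (C2,D1,P3)→practised(P3,D1) ✓  (C2,D2,P1)→practised(P1,D2) ✓  (C2,D3,P2)→practised(P2,D3) ✓  (C2,D3,P3)→practised(P3,D3) ✗  (C3,D1,P3)→practised(P3,D1) ✓  (C3,D4,P1)→practised(P1,D4) ✗
Counterexamples (restrictor triples failing the scope): 4.

4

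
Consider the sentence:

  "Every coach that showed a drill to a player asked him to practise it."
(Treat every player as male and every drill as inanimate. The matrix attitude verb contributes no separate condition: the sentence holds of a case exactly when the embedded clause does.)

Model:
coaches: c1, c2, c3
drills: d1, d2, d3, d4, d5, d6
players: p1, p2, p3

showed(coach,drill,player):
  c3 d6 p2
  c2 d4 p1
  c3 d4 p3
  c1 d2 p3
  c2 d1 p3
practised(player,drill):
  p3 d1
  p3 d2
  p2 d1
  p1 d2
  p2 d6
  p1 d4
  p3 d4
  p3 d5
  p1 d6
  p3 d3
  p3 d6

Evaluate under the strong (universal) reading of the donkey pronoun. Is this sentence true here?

"him" takes "a player" as antecedent and "it" takes "a drill"; both are donkey pronouns co-varying with the restrictor.
Strong reading: for every (c,d,p) with showed(c,d,p), practised(p,d).
Restrictor triples: (c1,d2,p3)→practised(p3,d2) ✓  (c2,d1,p3)→practised(p3,d1) ✓  (c2,d4,p1)→practised(p1,d4) ✓  (c3,d4,p3)→practised(p3,d4) ✓  (c3,d6,p2)→practised(p2,d6) ✓
Every restrictor triple satisfies the scope.

True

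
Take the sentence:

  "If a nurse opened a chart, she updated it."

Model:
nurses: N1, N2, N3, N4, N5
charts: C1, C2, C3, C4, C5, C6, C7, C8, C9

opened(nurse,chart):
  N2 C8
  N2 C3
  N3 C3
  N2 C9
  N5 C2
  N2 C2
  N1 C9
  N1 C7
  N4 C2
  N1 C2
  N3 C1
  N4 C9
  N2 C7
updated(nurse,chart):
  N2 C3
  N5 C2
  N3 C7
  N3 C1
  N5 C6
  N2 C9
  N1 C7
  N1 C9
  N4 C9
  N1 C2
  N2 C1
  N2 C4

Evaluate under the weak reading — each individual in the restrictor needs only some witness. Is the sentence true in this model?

True

"it" takes "a chart" as antecedent — a donkey pronoun bound across the clause boundary.
Weak reading: every nurse n with some opened-chart has at least one opened-chart c such that updated(n,c).
Per nurse: N1:✓  N2:✓  N3:✓  N4:✓  N5:✓
Every nurse in the restrictor has a witness.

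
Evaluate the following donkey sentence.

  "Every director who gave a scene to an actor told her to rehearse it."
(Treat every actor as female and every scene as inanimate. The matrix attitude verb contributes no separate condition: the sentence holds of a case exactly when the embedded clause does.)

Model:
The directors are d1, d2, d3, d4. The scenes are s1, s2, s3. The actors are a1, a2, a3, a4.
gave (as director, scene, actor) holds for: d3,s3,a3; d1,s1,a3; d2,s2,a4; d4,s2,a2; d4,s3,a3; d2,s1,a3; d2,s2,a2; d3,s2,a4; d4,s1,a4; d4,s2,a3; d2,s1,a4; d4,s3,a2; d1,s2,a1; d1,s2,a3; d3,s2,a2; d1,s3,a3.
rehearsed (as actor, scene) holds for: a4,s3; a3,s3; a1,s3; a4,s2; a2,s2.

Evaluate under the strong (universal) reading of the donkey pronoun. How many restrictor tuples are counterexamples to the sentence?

"her" takes "an actor" as antecedent and "it" takes "a scene"; both are donkey pronouns co-varying with the restrictor.
Strong reading: for every (d,s,a) with gave(d,s,a), rehearsed(a,s).
Restrictor triples: (d1,s1,a3)→rehearsed(a3,s1) ✗  (d1,s2,a1)→rehearsed(a1,s2) ✗  (d1,s2,a3)→rehearsed(a3,s2) ✗  (d1,s3,a3)→rehearsed(a3,s3) ✓  (d2,s1,a3)→rehearsed(a3,s1) ✗  (d2,s1,a4)→rehearsed(a4,s1) ✗  (d2,s2,a2)→rehearsed(a2,s2) ✓  (d2,s2,a4)→rehearsed(a4,s2) ✓  (d3,s2,a2)→rehearsed(a2,s2) ✓  (d3,s2,a4)→rehearsed(a4,s2) ✓  (d3,s3,a3)→rehearsed(a3,s3) ✓  (d4,s1,a4)→rehearsed(a4,s1) ✗  (d4,s2,a2)→rehearsed(a2,s2) ✓  (d4,s2,a3)→rehearsed(a3,s2) ✗  (d4,s3,a2)→rehearsed(a2,s3) ✗  (d4,s3,a3)→rehearsed(a3,s3) ✓
Counterexamples (restrictor triples failing the scope): 8.

8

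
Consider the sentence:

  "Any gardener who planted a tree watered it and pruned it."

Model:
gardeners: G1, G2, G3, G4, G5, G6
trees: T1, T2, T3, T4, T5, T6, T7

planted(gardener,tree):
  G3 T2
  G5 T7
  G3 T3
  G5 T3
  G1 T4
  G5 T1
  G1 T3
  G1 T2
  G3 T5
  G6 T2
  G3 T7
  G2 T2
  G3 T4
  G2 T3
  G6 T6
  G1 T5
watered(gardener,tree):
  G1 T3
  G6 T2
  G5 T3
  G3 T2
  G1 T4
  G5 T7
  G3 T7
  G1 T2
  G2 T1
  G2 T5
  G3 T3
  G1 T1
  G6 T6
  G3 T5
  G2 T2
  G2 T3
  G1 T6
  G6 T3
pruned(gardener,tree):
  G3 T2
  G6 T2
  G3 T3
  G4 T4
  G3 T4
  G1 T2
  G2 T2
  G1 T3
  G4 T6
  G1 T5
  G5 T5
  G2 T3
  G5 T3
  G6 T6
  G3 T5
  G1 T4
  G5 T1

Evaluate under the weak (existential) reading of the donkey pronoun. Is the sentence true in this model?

True

"it" takes "a tree" as antecedent — a donkey pronoun bound across the clause boundary.
Weak reading: every gardener g with some planted-tree has at least one planted-tree t such that watered(g,t) ∧ pruned(g,t).
Per gardener: G1:✓  G2:✓  G3:✓  G5:✓  G6:✓
Every gardener in the restrictor has a witness.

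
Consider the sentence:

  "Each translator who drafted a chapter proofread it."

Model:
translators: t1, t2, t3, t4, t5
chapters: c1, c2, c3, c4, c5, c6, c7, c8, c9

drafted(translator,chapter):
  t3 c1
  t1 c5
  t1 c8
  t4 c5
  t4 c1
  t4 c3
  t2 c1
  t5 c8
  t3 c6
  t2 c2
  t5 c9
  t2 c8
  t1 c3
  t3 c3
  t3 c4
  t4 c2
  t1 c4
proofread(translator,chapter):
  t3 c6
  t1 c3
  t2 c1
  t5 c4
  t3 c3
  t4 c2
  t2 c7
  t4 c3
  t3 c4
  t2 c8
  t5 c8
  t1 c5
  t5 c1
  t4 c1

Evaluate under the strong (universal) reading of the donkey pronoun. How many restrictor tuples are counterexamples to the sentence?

6

"it" takes "a chapter" as antecedent — a donkey pronoun bound across the clause boundary.
Strong reading: for every (t,c) with drafted(t,c), proofread(t,c).
Restrictor pairs: (t1,c3) ✓  (t1,c4) ✗  (t1,c5) ✓  (t1,c8) ✗  (t2,c1) ✓  (t2,c2) ✗  (t2,c8) ✓  (t3,c1) ✗  (t3,c3) ✓  (t3,c4) ✓  (t3,c6) ✓  (t4,c1) ✓  (t4,c2) ✓  (t4,c3) ✓  (t4,c5) ✗  (t5,c8) ✓  (t5,c9) ✗
Counterexamples (restrictor pairs failing the scope): 6.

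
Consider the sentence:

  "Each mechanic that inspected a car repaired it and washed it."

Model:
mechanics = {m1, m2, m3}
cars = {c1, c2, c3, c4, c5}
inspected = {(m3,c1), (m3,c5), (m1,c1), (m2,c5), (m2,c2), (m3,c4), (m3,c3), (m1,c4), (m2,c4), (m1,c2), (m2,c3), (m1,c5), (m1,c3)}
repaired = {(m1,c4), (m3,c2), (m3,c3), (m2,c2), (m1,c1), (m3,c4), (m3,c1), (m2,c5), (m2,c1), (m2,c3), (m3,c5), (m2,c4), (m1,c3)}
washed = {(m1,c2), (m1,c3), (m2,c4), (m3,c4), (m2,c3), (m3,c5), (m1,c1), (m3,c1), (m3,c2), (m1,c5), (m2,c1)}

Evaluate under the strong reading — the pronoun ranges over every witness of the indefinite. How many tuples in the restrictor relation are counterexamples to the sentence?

6

"it" takes "a car" as antecedent — a donkey pronoun bound across the clause boundary.
Strong reading: for every (m,c) with inspected(m,c), repaired(m,c) ∧ washed(m,c).
Restrictor pairs: (m1,c1) ✓  (m1,c2) ✗  (m1,c3) ✓  (m1,c4) ✗  (m1,c5) ✗  (m2,c2) ✗  (m2,c3) ✓  (m2,c4) ✓  (m2,c5) ✗  (m3,c1) ✓  (m3,c3) ✗  (m3,c4) ✓  (m3,c5) ✓
Counterexamples (restrictor pairs failing the scope): 6.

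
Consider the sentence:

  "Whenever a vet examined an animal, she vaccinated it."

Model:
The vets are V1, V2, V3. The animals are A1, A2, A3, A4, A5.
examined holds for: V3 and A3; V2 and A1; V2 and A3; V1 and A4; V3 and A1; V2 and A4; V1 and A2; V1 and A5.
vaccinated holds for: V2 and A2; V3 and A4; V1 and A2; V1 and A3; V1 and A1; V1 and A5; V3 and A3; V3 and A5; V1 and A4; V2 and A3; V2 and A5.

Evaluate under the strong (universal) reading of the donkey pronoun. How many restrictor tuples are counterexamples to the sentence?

3

"it" takes "an animal" as antecedent — a donkey pronoun bound across the clause boundary.
Strong reading: for every (v,a) with examined(v,a), vaccinated(v,a).
Restrictor pairs: (V1,A2) ✓  (V1,A4) ✓  (V1,A5) ✓  (V2,A1) ✗  (V2,A3) ✓  (V2,A4) ✗  (V3,A1) ✗  (V3,A3) ✓
Counterexamples (restrictor pairs failing the scope): 3.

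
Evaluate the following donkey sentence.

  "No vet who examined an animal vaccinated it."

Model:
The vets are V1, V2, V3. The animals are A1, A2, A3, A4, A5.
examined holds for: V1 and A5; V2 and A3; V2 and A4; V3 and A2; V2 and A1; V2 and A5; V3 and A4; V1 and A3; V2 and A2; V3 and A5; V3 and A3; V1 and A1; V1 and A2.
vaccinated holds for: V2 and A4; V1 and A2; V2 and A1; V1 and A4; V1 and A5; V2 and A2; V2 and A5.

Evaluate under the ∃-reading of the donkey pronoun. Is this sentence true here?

False

"it" takes "an animal" as antecedent — a donkey pronoun bound across the clause boundary.
Truth condition: for no (v,a) with examined(v,a) does vaccinated(v,a) hold.
Restrictor pairs — does the scope hold? (V1,A1):fails  (V1,A2):holds  (V1,A3):fails  (V1,A5):holds  (V2,A1):holds  (V2,A2):holds  (V2,A3):fails  (V2,A4):holds  (V2,A5):holds  (V3,A2):fails  (V3,A3):fails  (V3,A4):fails  (V3,A5):fails
Scope holds for 6 pair(s), so the sentence is false.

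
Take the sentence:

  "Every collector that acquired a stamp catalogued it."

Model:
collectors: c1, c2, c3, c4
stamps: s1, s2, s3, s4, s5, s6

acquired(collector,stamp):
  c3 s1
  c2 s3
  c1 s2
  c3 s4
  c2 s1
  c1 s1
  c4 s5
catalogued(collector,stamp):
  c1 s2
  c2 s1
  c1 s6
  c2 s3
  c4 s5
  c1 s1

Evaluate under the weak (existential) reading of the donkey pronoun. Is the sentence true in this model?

"it" takes "a stamp" as antecedent — a donkey pronoun bound across the clause boundary.
Weak reading: every collector c with some acquired-stamp has at least one acquired-stamp s such that catalogued(c,s).
Per collector: c1:✓  c2:✓  c3:✗  c4:✓
c3 has no witness among its acquired-stamps.

False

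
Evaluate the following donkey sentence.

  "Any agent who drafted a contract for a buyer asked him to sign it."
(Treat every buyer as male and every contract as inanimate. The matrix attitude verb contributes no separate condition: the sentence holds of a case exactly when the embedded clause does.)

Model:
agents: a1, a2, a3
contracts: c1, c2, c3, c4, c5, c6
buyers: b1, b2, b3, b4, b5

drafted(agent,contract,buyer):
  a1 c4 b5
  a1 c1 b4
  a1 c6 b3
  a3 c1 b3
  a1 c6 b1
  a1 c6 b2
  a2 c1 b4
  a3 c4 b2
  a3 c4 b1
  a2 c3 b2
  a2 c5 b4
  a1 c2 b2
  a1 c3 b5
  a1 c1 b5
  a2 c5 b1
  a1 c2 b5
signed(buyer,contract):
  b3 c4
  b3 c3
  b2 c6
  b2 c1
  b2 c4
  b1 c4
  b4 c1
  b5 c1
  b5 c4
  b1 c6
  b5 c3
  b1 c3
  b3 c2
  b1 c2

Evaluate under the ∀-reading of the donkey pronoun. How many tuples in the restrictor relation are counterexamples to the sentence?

"him" takes "a buyer" as antecedent and "it" takes "a contract"; both are donkey pronouns co-varying with the restrictor.
Strong reading: for every (a,c,b) with drafted(a,c,b), signed(b,c).
Restrictor triples: (a1,c1,b4)→signed(b4,c1) ✓  (a1,c1,b5)→signed(b5,c1) ✓  (a1,c2,b2)→signed(b2,c2) ✗  (a1,c2,b5)→signed(b5,c2) ✗  (a1,c3,b5)→signed(b5,c3) ✓  (a1,c4,b5)→signed(b5,c4) ✓  (a1,c6,b1)→signed(b1,c6) ✓  (a1,c6,b2)→signed(b2,c6) ✓  (a1,c6,b3)→signed(b3,c6) ✗  (a2,c1,b4)→signed(b4,c1) ✓  (a2,c3,b2)→signed(b2,c3) ✗  (a2,c5,b1)→signed(b1,c5) ✗  (a2,c5,b4)→signed(b4,c5) ✗  (a3,c1,b3)→signed(b3,c1) ✗  (a3,c4,b1)→signed(b1,c4) ✓  (a3,c4,b2)→signed(b2,c4) ✓
Counterexamples (restrictor triples failing the scope): 7.

7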